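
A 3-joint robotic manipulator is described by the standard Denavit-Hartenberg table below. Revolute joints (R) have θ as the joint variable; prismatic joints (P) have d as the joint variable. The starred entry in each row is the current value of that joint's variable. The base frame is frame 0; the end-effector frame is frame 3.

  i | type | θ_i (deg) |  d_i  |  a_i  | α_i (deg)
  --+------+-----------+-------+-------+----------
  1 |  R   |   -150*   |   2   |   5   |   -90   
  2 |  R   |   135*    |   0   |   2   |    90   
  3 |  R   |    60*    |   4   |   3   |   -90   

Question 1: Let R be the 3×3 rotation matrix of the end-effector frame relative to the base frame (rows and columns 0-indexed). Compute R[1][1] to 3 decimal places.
End-effector y-axis (col 1 of R) = (0.6124,0.3536,0.7071)
R[1][1] = 0.3536

0.354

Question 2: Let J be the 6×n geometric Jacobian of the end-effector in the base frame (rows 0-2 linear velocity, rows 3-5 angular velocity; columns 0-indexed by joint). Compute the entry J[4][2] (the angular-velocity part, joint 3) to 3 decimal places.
-0.354

axis z_2 = (-0.6124,-0.3536,-0.7071); lever o_n−o_2 = (-0.2319,-3.1339,-3.8891)
cross product → J_v[:, 2] = (-0.8410,-2.2176,1.8371)
J_ω[:, 2] = z_2
entry J[4][2] = -0.3536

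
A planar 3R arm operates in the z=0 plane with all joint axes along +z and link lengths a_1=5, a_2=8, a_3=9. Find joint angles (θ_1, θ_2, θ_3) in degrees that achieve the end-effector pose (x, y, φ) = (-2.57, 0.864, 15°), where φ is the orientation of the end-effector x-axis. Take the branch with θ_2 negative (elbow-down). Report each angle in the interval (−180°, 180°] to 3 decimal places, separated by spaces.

wrist centre = target − a_3·(cos φ, sin φ) = (-11.2633, -1.4654)
cos θ_2 = (129.0100−5²−8²)/(2·5·8) = 0.5001; θ_2 = -59.9918° (elbow-down)
β = atan2(-1.4654,-11.2633) = -172.5874°; ψ = atan2(-6.9276,9.0010) = -37.5837°
θ_1 = β − ψ = -135.0037°
θ_3 = φ − θ_1 − θ_2 = -150.0046° (wrapped to (-180°,180°])

-135.004 -59.992 -150.005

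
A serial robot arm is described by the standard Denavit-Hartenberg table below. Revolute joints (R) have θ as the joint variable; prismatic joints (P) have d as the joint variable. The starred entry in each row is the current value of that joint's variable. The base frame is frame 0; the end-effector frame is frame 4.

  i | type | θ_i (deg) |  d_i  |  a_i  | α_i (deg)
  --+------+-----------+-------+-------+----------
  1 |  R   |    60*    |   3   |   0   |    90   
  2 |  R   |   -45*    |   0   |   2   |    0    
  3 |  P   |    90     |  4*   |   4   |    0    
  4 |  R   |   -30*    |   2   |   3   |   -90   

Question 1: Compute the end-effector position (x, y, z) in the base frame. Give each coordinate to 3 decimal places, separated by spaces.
8.766 3.184 5.191

after link 1: o_1 = (0.0000, 0.0000, 3.0000)
after link 2: o_2 = (0.7071, 1.2247, 1.5858)
after link 3: o_3 = (5.5854, 1.6742, 4.4142)
after link 4: o_4 = (8.7664, 3.1838, 5.1907)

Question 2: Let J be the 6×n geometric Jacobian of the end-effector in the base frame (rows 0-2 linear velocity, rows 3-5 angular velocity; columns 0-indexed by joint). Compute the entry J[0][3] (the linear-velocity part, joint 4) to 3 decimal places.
-0.388

axis z_3 = (0.8660,-0.5000,0.0000); lever o_n−o_3 = (3.1809,1.5095,0.7765)
cross product → J_v[:, 3] = (-0.3882,-0.6724,2.8978)
J_ω[:, 3] = z_3
entry J[0][3] = -0.3882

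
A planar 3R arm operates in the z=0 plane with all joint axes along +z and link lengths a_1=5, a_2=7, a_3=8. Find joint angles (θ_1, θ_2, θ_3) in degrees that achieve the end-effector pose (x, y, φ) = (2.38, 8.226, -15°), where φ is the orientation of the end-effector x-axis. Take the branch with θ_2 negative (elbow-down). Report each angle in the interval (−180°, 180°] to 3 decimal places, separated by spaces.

135.009 -30.013 -119.996

wrist centre = target − a_3·(cos φ, sin φ) = (-5.3474, 10.2966)
cos θ_2 = (134.6137−5²−7²)/(2·5·7) = 0.8659; θ_2 = -30.0131° (elbow-down)
β = atan2(10.2966,-5.3474) = 117.4446°; ψ = atan2(-3.5014,11.0614) = -17.5648°
θ_1 = β − ψ = 135.0094°
θ_3 = φ − θ_1 − θ_2 = -119.9963° (wrapped to (-180°,180°])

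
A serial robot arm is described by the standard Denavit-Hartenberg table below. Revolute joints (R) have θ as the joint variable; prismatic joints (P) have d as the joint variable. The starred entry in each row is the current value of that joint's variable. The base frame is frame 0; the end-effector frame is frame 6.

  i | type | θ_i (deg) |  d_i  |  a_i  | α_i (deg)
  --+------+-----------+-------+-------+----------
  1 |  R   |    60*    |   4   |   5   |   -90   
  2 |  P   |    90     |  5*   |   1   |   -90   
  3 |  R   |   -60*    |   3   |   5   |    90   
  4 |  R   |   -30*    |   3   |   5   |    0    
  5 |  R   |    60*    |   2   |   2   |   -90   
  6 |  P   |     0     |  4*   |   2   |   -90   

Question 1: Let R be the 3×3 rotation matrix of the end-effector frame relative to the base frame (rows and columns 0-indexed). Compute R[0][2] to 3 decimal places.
0.433

End-effector z-axis (col 2 of R) = (0.4330,-0.2500,-0.8660)
R[0][2] = 0.4330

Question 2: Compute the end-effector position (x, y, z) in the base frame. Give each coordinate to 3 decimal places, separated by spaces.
-15.073 7.589 1.933

after link 1: o_1 = (2.5000, 4.3301, 4.0000)
after link 2: o_2 = (-1.8301, 6.8301, 3.0000)
after link 3: o_3 = (-7.0801, 6.3971, 0.5000)
after link 4: o_4 = (-10.3768, 11.1872, 0.9330)
after link 5: o_5 = (-13.0418, 11.5712, 1.7990)
after link 6: o_6 = (-15.0729, 7.5891, 1.9330)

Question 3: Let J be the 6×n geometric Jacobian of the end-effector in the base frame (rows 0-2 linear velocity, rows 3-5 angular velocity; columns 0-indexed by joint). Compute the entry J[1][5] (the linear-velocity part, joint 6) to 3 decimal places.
-0.967

prismatic axis z_5 = (-0.0580,-0.9665,0.2500)
J_v[:, 5] = z_5; J_ω[:, 5] = (0,0,0)
entry J[1][5] = -0.9665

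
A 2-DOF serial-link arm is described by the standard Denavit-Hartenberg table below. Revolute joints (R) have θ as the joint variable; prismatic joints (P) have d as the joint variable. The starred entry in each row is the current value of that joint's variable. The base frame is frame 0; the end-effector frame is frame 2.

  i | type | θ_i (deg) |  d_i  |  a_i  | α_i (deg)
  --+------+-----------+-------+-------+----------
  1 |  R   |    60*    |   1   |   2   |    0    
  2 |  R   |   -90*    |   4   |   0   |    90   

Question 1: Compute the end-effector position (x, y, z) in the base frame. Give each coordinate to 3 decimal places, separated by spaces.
after link 1: o_1 = (1.0000, 1.7321, 1.0000)
after link 2: o_2 = (1.0000, 1.7321, 5.0000)

1.000 1.732 5.000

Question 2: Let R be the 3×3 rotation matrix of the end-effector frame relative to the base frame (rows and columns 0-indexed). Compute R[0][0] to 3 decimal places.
0.866

End-effector x-axis (col 0 of R) = (0.8660,-0.5000,0.0000)
R[0][0] = 0.8660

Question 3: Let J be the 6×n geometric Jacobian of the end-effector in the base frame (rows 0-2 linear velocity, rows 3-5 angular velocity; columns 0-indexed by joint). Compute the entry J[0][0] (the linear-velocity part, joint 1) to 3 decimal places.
axis z_0 = ẑ; lever o_n−o_0 = (1.0000,1.7321,5.0000)
cross product → J_v[:, 0] = (-1.7321,1.0000,0.0000)
J_ω[:, 0] = z_0
entry J[0][0] = -1.7321

-1.732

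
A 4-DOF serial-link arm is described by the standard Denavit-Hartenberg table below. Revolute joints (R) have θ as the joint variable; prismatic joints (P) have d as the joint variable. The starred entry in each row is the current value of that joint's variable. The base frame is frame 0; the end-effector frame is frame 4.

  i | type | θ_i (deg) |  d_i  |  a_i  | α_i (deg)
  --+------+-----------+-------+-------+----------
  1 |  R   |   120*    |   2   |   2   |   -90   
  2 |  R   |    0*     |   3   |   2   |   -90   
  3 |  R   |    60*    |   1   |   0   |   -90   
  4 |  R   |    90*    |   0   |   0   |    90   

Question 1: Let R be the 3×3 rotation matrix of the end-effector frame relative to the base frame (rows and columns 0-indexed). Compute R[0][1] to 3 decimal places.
0.866

End-effector y-axis (col 1 of R) = (0.8660,-0.5000,-0.0000)
R[0][1] = 0.8660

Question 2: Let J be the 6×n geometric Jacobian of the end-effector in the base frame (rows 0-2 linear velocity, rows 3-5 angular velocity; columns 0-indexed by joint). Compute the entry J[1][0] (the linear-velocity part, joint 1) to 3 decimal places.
axis z_0 = ẑ; lever o_n−o_0 = (-4.5981,1.9641,1.0000)
cross product → J_v[:, 0] = (-1.9641,-4.5981,0.0000)
J_ω[:, 0] = z_0
entry J[1][0] = -4.5981

-4.598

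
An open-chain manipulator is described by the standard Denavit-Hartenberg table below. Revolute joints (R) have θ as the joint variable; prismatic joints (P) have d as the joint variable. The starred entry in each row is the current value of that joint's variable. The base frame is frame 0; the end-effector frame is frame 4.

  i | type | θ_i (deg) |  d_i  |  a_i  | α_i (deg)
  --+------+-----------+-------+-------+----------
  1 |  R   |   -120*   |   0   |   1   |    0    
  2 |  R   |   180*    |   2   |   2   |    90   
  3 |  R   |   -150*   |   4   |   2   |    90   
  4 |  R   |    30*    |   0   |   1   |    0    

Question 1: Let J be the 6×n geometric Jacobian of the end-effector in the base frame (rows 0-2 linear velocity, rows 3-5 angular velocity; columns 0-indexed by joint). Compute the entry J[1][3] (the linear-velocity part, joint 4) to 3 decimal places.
axis z_3 = (-0.2500,-0.4330,0.8660); lever o_n−o_3 = (0.0580,-0.8995,-0.4330)
cross product → J_v[:, 3] = (0.9665,-0.0580,0.2500)
J_ω[:, 3] = z_3
entry J[1][3] = -0.0580

-0.058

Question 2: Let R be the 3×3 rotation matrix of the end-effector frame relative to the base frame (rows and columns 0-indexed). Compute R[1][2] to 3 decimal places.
-0.433

End-effector z-axis (col 2 of R) = (-0.2500,-0.4330,0.8660)
R[1][2] = -0.4330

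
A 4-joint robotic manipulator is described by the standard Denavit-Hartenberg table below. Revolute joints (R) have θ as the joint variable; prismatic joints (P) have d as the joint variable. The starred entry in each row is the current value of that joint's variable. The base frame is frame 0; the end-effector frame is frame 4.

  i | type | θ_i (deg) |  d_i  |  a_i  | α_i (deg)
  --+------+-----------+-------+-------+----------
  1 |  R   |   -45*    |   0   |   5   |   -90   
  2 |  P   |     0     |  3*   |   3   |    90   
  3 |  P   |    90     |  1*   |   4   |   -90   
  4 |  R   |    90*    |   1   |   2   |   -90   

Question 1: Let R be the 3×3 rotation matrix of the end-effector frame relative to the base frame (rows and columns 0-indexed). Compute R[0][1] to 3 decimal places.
End-effector y-axis (col 1 of R) = (0.7071,-0.7071,-0.0000)
R[0][1] = 0.7071

0.707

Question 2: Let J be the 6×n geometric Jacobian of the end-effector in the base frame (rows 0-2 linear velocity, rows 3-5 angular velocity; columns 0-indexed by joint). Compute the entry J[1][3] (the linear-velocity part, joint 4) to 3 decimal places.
-1.414

axis z_3 = (-0.7071,0.7071,0.0000); lever o_n−o_3 = (-0.7071,0.7071,-2.0000)
cross product → J_v[:, 3] = (-1.4142,-1.4142,0.0000)
J_ω[:, 3] = z_3
entry J[1][3] = -1.4142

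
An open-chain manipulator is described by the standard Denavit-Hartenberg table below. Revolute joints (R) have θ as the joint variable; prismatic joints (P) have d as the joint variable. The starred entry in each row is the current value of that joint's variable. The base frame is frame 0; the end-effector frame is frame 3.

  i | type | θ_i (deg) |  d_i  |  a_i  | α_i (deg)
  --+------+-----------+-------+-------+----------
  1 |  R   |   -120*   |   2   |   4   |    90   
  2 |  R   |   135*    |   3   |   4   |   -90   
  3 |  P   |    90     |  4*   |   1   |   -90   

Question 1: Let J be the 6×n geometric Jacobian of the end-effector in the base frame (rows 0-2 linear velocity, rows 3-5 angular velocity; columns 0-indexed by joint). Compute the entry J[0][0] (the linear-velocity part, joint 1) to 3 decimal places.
axis z_0 = ẑ; lever o_n−o_0 = (-0.9036,2.4349,2.0000)
cross product → J_v[:, 0] = (-2.4349,-0.9036,0.0000)
J_ω[:, 0] = z_0
entry J[0][0] = -2.4349

-2.435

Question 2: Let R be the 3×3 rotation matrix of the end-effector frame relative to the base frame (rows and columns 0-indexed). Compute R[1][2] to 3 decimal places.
-0.612

End-effector z-axis (col 2 of R) = (-0.3536,-0.6124,-0.7071)
R[1][2] = -0.6124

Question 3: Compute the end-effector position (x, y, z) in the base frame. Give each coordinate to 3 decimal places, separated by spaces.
after link 1: o_1 = (-2.0000, -3.4641, 2.0000)
after link 2: o_2 = (-3.1839, 0.4854, 4.8284)
after link 3: o_3 = (-0.9036, 2.4349, 2.0000)

-0.904 2.435 2.000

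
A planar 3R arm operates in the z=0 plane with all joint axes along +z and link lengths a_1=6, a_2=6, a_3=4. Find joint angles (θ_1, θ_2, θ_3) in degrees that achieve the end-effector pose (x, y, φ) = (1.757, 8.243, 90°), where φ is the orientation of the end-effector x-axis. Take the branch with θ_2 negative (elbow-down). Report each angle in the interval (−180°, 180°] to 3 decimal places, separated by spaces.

135.005 -134.998 89.993

wrist centre = target − a_3·(cos φ, sin φ) = (1.7570, 4.2430)
cos θ_2 = (21.0901−6²−6²)/(2·6·6) = -0.7071; θ_2 = -134.9980° (elbow-down)
β = atan2(4.2430,1.7570) = 67.5059°; ψ = atan2(-4.2428,1.7575) = -67.4990°
θ_1 = β − ψ = 135.0049°
θ_3 = φ − θ_1 − θ_2 = 89.9931° (wrapped to (-180°,180°])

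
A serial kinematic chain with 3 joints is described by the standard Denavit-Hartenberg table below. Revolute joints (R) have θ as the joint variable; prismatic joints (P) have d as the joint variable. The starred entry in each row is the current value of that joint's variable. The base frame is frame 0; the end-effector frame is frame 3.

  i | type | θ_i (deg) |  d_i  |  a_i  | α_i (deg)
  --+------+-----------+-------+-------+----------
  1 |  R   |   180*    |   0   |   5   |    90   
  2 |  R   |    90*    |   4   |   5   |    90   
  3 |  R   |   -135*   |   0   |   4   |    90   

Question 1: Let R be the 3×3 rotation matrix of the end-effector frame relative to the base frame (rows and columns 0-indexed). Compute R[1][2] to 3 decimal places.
0.707

End-effector z-axis (col 2 of R) = (0.0000,0.7071,-0.7071)
R[1][2] = 0.7071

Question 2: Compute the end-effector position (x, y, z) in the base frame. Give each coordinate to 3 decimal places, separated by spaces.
after link 1: o_1 = (-5.0000, 0.0000, 0.0000)
after link 2: o_2 = (-5.0000, 4.0000, 5.0000)
after link 3: o_3 = (-5.0000, 1.1716, 2.1716)

-5.000 1.172 2.172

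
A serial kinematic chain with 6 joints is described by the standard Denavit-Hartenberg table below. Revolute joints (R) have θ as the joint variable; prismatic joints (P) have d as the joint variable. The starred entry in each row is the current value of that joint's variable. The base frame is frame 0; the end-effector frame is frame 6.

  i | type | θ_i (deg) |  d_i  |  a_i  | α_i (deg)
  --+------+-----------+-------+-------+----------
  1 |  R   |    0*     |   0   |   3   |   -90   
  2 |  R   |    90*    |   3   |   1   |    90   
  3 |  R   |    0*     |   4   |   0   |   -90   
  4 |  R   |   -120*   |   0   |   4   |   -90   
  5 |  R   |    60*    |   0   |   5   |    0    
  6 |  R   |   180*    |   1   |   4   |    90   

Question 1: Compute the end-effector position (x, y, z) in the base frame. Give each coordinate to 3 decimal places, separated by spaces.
11.397 2.134 0.384

after link 1: o_1 = (3.0000, 0.0000, 0.0000)
after link 2: o_2 = (3.0000, 3.0000, -1.0000)
after link 3: o_3 = (7.0000, 3.0000, -1.0000)
after link 4: o_4 = (10.4641, 3.0000, 1.0000)
after link 5: o_5 = (12.6292, -1.3301, 2.2500)
after link 6: o_6 = (11.3971, 2.1340, 0.3840)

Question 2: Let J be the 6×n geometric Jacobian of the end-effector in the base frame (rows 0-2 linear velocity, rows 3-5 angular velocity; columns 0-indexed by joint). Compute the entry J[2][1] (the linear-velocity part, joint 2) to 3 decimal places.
-8.397

axis z_1 = (0.0000,1.0000,0.0000); lever o_n−o_1 = (8.3971,2.1340,0.3840)
cross product → J_v[:, 1] = (0.3840,0.0000,-8.3971)
J_ω[:, 1] = z_1
entry J[2][1] = -8.3971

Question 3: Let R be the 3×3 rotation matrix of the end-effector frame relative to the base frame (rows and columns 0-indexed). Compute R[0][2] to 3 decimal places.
-0.750

End-effector z-axis (col 2 of R) = (-0.7500,-0.5000,-0.4330)
R[0][2] = -0.7500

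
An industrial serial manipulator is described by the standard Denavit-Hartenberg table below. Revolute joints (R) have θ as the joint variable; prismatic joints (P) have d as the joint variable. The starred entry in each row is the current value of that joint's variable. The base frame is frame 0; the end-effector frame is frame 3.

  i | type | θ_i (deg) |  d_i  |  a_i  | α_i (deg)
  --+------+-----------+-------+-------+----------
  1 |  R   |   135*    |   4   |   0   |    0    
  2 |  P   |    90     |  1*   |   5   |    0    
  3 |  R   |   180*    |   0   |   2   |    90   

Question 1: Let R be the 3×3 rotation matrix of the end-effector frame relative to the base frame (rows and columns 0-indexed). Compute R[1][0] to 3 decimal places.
End-effector x-axis (col 0 of R) = (0.7071,0.7071,0.0000)
R[1][0] = 0.7071

0.707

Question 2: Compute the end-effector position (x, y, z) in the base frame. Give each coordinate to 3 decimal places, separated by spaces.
-2.121 -2.121 5.000

after link 1: o_1 = (0.0000, 0.0000, 4.0000)
after link 2: o_2 = (-3.5355, -3.5355, 5.0000)
after link 3: o_3 = (-2.1213, -2.1213, 5.0000)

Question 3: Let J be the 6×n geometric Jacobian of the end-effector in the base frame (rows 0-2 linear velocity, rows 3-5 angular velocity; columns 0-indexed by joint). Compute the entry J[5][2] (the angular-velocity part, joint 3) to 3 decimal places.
axis z_2 = (0.0000,0.0000,1.0000); lever o_n−o_2 = (1.4142,1.4142,0.0000)
cross product → J_v[:, 2] = (-1.4142,1.4142,0.0000)
J_ω[:, 2] = z_2
entry J[5][2] = 1.0000

1.000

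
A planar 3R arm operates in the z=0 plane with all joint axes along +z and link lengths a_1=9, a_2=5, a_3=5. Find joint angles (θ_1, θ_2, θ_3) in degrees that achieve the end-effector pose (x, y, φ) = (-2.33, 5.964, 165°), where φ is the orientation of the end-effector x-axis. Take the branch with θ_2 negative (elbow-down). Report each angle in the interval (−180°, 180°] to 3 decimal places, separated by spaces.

wrist centre = target − a_3·(cos φ, sin φ) = (2.4996, 4.6699)
cos θ_2 = (28.0562−9²−5²)/(2·9·5) = -0.8660; θ_2 = -150.0020° (elbow-down)
β = atan2(4.6699,2.4996) = 61.8415°; ψ = atan2(-2.4999,4.6698) = -28.1612°
θ_1 = β − ψ = 90.0027°
θ_3 = φ − θ_1 − θ_2 = -135.0007° (wrapped to (-180°,180°])

90.003 -150.002 -135.001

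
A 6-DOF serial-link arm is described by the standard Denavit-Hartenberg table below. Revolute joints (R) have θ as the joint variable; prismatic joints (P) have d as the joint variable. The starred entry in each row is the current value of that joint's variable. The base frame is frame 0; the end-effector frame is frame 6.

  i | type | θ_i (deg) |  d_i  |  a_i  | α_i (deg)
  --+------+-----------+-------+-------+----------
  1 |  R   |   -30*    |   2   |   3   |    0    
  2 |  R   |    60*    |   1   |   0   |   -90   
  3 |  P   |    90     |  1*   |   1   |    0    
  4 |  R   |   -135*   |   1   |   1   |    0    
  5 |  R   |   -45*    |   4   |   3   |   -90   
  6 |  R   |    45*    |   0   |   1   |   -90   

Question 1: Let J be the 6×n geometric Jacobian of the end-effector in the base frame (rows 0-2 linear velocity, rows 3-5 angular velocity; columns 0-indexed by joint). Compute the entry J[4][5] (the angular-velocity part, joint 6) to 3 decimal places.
axis z_5 = (0.8660,0.5000,-0.0000); lever o_n−o_5 = (0.3536,-0.6124,0.7071)
cross product → J_v[:, 5] = (0.3536,-0.6124,-0.7071)
J_ω[:, 5] = z_5
entry J[4][5] = 0.5000

0.500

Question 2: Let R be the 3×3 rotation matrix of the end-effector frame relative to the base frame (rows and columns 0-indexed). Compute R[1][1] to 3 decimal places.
-0.500

End-effector y-axis (col 1 of R) = (-0.8660,-0.5000,0.0000)
R[1][1] = -0.5000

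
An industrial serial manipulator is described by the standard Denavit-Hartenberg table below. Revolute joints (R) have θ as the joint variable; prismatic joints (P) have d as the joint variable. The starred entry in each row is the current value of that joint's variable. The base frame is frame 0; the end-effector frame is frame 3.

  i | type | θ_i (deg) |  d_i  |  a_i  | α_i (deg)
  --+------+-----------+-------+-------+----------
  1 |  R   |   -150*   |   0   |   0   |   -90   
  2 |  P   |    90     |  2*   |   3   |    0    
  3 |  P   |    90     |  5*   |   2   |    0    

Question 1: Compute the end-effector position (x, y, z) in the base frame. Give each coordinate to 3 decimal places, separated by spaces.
after link 1: o_1 = (0.0000, 0.0000, 0.0000)
after link 2: o_2 = (1.0000, -1.7321, -3.0000)
after link 3: o_3 = (5.2321, -5.0622, -3.0000)

5.232 -5.062 -3.000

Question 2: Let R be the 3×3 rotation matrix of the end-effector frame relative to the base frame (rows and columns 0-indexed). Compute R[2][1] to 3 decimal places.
End-effector y-axis (col 1 of R) = (0.0000,0.0000,1.0000)
R[2][1] = 1.0000

1.000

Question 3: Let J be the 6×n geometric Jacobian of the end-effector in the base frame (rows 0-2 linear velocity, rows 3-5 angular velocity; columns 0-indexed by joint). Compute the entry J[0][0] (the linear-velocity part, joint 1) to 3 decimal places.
axis z_0 = ẑ; lever o_n−o_0 = (5.2321,-5.0622,-3.0000)
cross product → J_v[:, 0] = (5.0622,5.2321,-0.0000)
J_ω[:, 0] = z_0
entry J[0][0] = 5.0622

5.062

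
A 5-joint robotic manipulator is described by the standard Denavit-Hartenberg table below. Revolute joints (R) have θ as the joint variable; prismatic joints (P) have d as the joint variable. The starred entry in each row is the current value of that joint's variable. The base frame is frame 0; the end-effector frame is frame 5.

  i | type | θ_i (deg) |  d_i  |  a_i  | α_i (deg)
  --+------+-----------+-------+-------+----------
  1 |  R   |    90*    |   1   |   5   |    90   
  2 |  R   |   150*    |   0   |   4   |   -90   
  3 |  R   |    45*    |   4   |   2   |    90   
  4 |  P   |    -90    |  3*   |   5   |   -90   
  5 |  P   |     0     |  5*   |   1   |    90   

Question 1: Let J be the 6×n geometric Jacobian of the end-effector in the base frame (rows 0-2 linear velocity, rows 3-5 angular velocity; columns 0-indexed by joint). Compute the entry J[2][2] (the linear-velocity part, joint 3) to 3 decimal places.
-1.414

axis z_2 = (0.0000,-0.5000,-0.8660); lever o_n−o_2 = (-2.8284,-5.1237,5.2676)
cross product → J_v[:, 2] = (-7.0711,2.4495,-1.4142)
J_ω[:, 2] = z_2
entry J[2][2] = -1.4142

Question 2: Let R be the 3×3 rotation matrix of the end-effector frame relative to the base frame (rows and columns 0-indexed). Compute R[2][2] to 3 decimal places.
End-effector z-axis (col 2 of R) = (0.7071,-0.6124,0.3536)
R[2][2] = 0.3536

0.354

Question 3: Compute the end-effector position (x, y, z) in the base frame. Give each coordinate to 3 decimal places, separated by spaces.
-2.828 -3.588 8.268

after link 1: o_1 = (0.0000, 5.0000, 1.0000)
after link 2: o_2 = (-0.0000, 1.5359, 3.0000)
after link 3: o_3 = (-1.4142, -1.6888, 0.2430)
after link 4: o_4 = (0.7071, -1.0260, 5.6338)
after link 5: o_5 = (-2.8284, -3.5878, 8.2676)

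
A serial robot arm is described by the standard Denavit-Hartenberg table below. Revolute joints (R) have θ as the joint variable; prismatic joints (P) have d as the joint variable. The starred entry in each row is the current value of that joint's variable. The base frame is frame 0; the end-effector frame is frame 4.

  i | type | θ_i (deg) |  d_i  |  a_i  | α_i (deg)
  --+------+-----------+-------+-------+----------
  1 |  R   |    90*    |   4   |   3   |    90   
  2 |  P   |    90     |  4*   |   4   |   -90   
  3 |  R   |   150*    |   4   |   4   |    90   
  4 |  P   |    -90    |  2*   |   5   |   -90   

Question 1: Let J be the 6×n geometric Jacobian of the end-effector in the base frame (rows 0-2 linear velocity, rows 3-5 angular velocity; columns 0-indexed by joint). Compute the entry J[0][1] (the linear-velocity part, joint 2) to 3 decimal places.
prismatic axis z_1 = (1.0000,-0.0000,0.0000)
J_v[:, 1] = z_1; J_ω[:, 1] = (0,0,0)
entry J[0][1] = 1.0000

1.000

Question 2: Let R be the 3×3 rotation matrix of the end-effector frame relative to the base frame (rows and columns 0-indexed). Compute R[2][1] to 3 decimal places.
End-effector y-axis (col 1 of R) = (0.8660,0.0000,-0.5000)
R[2][1] = -0.5000

-0.500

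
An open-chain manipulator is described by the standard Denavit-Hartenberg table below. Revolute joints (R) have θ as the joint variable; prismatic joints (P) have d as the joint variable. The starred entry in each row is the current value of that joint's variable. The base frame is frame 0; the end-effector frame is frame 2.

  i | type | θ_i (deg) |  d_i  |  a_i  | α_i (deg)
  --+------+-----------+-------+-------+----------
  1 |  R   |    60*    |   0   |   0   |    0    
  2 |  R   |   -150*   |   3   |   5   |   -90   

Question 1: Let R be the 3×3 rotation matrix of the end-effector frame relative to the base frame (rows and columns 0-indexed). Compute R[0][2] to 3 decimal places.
1.000

End-effector z-axis (col 2 of R) = (1.0000,-0.0000,0.0000)
R[0][2] = 1.0000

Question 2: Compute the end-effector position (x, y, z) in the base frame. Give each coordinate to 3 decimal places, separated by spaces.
after link 1: o_1 = (0.0000, 0.0000, 0.0000)
after link 2: o_2 = (-0.0000, -5.0000, 3.0000)

-0.000 -5.000 3.000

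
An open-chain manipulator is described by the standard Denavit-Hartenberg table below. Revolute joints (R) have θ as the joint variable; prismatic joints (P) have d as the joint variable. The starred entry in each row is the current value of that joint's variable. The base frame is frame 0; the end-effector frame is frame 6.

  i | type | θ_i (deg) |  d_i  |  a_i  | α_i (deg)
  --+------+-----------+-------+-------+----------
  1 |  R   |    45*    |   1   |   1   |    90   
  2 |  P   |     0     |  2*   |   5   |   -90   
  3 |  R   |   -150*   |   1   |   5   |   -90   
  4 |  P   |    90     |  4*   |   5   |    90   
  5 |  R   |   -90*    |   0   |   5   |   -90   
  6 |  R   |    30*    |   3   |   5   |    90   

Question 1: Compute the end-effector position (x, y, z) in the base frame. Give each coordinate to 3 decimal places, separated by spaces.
-0.139 1.793 -6.000

after link 1: o_1 = (0.7071, 0.7071, 1.0000)
after link 2: o_2 = (5.6569, 2.8284, 1.0000)
after link 3: o_3 = (4.3628, -2.0012, 2.0000)
after link 4: o_4 = (8.2265, -3.0365, -3.0000)
after link 5: o_5 = (3.3968, -1.7424, -3.0000)
after link 6: o_6 = (-0.1387, 1.7932, -6.0000)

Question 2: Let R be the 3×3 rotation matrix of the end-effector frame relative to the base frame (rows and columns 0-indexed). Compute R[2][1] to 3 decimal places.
-1.000

End-effector y-axis (col 1 of R) = (0.0000,-0.0000,-1.0000)
R[2][1] = -1.0000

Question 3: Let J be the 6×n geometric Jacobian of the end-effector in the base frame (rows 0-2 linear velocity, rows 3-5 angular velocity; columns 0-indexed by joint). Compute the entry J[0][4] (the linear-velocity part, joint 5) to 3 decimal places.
2.898

axis z_4 = (-0.2588,-0.9659,0.0000); lever o_n−o_4 = (-8.3652,4.8296,-3.0000)
cross product → J_v[:, 4] = (2.8978,-0.7765,-9.3301)
J_ω[:, 4] = z_4
entry J[0][4] = 2.8978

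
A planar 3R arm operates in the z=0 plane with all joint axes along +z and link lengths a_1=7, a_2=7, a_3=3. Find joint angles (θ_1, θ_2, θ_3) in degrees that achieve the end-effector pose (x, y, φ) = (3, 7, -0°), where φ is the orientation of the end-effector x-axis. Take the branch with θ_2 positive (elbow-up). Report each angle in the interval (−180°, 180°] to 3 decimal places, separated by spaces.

wrist centre = target − a_3·(cos φ, sin φ) = (0.0000, 7.0000)
cos θ_2 = (49.0000−7²−7²)/(2·7·7) = -0.5000; θ_2 = 120.0000° (elbow-up)
β = atan2(7.0000,0.0000) = 90.0000°; ψ = atan2(6.0622,3.5000) = 60.0000°
θ_1 = β − ψ = 30.0000°
θ_3 = φ − θ_1 − θ_2 = -150.0000° (wrapped to (-180°,180°])

30.000 120.000 -150.000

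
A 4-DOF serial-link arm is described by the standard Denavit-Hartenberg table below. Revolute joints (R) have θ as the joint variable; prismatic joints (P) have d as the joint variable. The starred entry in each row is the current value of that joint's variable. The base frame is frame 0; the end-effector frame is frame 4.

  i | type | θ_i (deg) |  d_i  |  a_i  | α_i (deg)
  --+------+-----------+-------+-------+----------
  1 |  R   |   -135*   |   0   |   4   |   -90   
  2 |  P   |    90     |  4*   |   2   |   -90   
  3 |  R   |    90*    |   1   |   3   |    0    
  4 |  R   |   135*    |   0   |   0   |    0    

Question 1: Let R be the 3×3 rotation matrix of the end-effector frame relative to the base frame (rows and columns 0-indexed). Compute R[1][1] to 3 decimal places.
-0.500

End-effector y-axis (col 1 of R) = (0.5000,-0.5000,-0.7071)
R[1][1] = -0.5000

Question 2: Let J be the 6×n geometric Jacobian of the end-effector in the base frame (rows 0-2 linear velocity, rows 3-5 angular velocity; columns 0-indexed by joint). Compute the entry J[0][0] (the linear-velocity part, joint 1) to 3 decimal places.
2.828

axis z_0 = ẑ; lever o_n−o_0 = (-1.4142,-2.8284,-2.0000)
cross product → J_v[:, 0] = (2.8284,-1.4142,0.0000)
J_ω[:, 0] = z_0
entry J[0][0] = 2.8284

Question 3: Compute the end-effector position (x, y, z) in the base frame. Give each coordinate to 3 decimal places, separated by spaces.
after link 1: o_1 = (-2.8284, -2.8284, 0.0000)
after link 2: o_2 = (0.0000, -5.6569, -2.0000)
after link 3: o_3 = (-1.4142, -2.8284, -2.0000)
after link 4: o_4 = (-1.4142, -2.8284, -2.0000)

-1.414 -2.828 -2.000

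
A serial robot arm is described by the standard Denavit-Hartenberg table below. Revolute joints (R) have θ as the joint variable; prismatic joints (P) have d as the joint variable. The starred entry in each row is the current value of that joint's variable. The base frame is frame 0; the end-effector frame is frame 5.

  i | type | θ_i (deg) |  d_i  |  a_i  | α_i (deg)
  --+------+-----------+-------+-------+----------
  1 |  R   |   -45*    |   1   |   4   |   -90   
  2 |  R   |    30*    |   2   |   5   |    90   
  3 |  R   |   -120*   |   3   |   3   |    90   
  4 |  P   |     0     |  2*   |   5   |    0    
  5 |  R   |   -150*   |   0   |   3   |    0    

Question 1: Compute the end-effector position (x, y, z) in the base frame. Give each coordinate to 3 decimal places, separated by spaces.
2.519 -4.893 2.016

after link 1: o_1 = (2.8284, -2.8284, 1.0000)
after link 2: o_2 = (7.3045, -4.4761, -1.5000)
after link 3: o_3 = (5.6095, -6.4553, 1.8481)
after link 4: o_4 = (0.6631, -6.2185, 3.9641)
after link 5: o_5 = (2.5193, -4.8926, 2.0155)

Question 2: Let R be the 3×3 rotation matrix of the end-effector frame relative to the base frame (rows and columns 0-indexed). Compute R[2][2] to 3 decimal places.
0.433

End-effector z-axis (col 2 of R) = (-0.1768,0.8839,0.4330)
R[2][2] = 0.4330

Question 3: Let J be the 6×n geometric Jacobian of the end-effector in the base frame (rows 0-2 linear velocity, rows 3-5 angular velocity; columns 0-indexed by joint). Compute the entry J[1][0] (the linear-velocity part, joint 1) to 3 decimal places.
axis z_0 = ẑ; lever o_n−o_0 = (2.5193,-4.8926,2.0155)
cross product → J_v[:, 0] = (4.8926,2.5193,-0.0000)
J_ω[:, 0] = z_0
entry J[1][0] = 2.5193

2.519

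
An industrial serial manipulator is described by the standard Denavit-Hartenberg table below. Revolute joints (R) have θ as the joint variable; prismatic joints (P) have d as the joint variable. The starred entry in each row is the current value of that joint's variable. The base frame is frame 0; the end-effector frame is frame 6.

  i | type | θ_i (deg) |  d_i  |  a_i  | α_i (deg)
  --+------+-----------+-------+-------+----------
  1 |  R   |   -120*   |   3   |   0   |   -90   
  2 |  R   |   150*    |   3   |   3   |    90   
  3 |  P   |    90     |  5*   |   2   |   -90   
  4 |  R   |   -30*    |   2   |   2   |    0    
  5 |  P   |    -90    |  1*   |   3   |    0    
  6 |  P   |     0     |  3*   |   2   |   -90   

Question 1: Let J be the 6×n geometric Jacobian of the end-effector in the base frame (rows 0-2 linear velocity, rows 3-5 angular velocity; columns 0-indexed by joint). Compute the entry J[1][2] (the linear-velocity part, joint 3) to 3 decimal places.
-0.433

prismatic axis z_2 = (-0.2500,-0.4330,-0.8660)
J_v[:, 2] = z_2; J_ω[:, 2] = (0,0,0)
entry J[1][2] = -0.4330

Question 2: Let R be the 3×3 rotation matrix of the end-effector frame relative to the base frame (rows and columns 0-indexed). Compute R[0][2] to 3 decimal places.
0.625

End-effector z-axis (col 2 of R) = (0.6250,-0.6495,-0.4330)
R[0][2] = 0.6250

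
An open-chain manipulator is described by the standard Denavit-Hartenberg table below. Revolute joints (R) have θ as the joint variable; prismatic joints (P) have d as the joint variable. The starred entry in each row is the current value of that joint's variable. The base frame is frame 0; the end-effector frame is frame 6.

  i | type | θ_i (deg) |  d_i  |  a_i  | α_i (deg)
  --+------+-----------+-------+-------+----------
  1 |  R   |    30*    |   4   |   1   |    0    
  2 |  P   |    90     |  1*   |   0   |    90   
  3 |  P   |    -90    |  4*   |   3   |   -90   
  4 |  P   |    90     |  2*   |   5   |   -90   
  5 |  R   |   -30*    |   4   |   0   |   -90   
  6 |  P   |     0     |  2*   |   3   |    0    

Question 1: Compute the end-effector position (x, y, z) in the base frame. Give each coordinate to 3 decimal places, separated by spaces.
-4.000 -0.268 6.000

after link 1: o_1 = (0.8660, 0.5000, 4.0000)
after link 2: o_2 = (0.8660, 0.5000, 5.0000)
after link 3: o_3 = (4.3301, 2.5000, 2.0000)
after link 4: o_4 = (-1.0000, 1.7321, 2.0000)
after link 5: o_5 = (-1.0000, 1.7321, 6.0000)
after link 6: o_6 = (-4.0000, -0.2679, 6.0000)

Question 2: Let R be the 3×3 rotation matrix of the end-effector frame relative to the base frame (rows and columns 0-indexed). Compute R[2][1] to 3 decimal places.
End-effector y-axis (col 1 of R) = (0.0000,-0.0000,-1.0000)
R[2][1] = -1.0000

-1.000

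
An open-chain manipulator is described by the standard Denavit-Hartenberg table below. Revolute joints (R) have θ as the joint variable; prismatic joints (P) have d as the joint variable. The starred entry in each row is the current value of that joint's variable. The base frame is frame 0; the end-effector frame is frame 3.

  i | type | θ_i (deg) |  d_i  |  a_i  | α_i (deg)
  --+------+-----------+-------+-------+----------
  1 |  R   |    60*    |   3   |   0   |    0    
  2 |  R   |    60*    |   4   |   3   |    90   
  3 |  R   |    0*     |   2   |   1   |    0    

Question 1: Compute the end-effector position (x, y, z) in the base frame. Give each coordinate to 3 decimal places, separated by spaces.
-0.268 4.464 7.000

after link 1: o_1 = (0.0000, 0.0000, 3.0000)
after link 2: o_2 = (-1.5000, 2.5981, 7.0000)
after link 3: o_3 = (-0.2679, 4.4641, 7.0000)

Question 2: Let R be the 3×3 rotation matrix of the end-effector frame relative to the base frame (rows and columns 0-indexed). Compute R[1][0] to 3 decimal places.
End-effector x-axis (col 0 of R) = (-0.5000,0.8660,0.0000)
R[1][0] = 0.8660

0.866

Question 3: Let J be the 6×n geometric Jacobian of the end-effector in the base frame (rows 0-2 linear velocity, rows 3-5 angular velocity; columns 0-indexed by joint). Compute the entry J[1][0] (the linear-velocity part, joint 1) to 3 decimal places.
-0.268

axis z_0 = ẑ; lever o_n−o_0 = (-0.2679,4.4641,7.0000)
cross product → J_v[:, 0] = (-4.4641,-0.2679,0.0000)
J_ω[:, 0] = z_0
entry J[1][0] = -0.2679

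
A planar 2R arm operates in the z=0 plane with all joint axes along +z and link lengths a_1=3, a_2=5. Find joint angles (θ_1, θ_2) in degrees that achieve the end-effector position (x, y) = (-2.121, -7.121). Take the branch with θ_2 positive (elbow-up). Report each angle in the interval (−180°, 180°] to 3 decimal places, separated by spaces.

cos θ_2 = (55.2073−3²−5²)/(2·3·5) = 0.7069; θ_2 = 45.0160° (elbow-up)
β = atan2(-7.1210,-2.1210) = -106.5862°; ψ = atan2(3.5365,6.5345) = 28.4224°
θ_1 = β − ψ = -135.0087°

-135.009 45.016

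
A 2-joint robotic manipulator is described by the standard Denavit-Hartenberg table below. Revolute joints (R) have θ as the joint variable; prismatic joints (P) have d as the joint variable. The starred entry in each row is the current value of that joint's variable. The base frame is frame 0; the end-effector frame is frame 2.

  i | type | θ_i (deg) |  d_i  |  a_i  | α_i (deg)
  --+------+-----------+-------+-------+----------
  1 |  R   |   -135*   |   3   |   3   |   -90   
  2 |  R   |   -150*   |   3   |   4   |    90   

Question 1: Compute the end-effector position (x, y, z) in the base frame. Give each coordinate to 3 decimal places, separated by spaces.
2.449 -1.793 5.000

after link 1: o_1 = (-2.1213, -2.1213, 3.0000)
after link 2: o_2 = (2.4495, -1.7932, 5.0000)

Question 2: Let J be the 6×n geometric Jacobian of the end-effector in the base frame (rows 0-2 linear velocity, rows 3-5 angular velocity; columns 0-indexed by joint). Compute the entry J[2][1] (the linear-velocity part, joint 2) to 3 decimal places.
3.464

axis z_1 = (0.7071,-0.7071,0.0000); lever o_n−o_1 = (4.5708,0.3282,2.0000)
cross product → J_v[:, 1] = (-1.4142,-1.4142,3.4641)
J_ω[:, 1] = z_1
entry J[2][1] = 3.4641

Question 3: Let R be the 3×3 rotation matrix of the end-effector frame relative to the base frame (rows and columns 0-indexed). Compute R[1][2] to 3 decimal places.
End-effector z-axis (col 2 of R) = (0.3536,0.3536,-0.8660)
R[1][2] = 0.3536

0.354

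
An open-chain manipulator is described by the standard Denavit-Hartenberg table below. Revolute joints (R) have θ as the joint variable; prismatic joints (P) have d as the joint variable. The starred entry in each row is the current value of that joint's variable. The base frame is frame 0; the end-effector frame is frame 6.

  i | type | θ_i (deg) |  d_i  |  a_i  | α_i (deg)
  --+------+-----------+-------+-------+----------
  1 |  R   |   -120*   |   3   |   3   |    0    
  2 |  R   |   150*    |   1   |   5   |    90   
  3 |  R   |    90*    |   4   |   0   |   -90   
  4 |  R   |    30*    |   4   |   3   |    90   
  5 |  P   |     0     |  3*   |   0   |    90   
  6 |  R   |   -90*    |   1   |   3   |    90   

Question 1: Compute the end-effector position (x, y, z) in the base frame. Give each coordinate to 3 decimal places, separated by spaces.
1.482 -3.763 6.598

after link 1: o_1 = (-1.5000, -2.5981, 3.0000)
after link 2: o_2 = (2.8301, -0.0981, 4.0000)
after link 3: o_3 = (4.8301, -3.5622, 4.0000)
after link 4: o_4 = (0.6160, -4.2631, 6.5981)
after link 5: o_5 = (1.9151, -6.5131, 8.0981)
after link 6: o_6 = (1.4821, -3.7631, 6.5981)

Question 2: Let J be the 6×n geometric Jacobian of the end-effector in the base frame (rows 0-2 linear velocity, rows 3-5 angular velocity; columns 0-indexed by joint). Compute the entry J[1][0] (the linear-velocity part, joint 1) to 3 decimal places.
1.482

axis z_0 = ẑ; lever o_n−o_0 = (1.4821,-3.7631,6.5981)
cross product → J_v[:, 0] = (3.7631,1.4821,-0.0000)
J_ω[:, 0] = z_0
entry J[1][0] = 1.4821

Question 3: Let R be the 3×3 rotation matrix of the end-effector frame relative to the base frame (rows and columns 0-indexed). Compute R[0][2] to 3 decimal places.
End-effector z-axis (col 2 of R) = (0.2500,-0.4330,-0.8660)
R[0][2] = 0.2500

0.250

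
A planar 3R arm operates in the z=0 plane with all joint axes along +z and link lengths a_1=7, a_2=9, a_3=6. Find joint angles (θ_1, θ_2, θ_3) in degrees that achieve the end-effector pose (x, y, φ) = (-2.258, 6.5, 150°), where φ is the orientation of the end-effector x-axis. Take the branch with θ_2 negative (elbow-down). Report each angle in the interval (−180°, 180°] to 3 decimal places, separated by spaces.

149.995 -149.998 150.004

wrist centre = target − a_3·(cos φ, sin φ) = (2.9382, 3.5000)
cos θ_2 = (20.8827−7²−9²)/(2·7·9) = -0.8660; θ_2 = -149.9982° (elbow-down)
β = atan2(3.5000,2.9382) = 49.9875°; ψ = atan2(-4.5002,-0.7941) = -100.0071°
θ_1 = β − ψ = 149.9946°
θ_3 = φ − θ_1 − θ_2 = 150.0036° (wrapped to (-180°,180°])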